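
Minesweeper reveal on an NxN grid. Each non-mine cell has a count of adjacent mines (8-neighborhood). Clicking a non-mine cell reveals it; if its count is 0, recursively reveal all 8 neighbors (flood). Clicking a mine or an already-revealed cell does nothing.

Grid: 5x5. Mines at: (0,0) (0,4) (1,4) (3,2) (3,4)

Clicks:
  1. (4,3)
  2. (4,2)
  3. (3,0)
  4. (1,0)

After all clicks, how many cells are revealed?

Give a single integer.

Click 1 (4,3) count=2: revealed 1 new [(4,3)] -> total=1
Click 2 (4,2) count=1: revealed 1 new [(4,2)] -> total=2
Click 3 (3,0) count=0: revealed 8 new [(1,0) (1,1) (2,0) (2,1) (3,0) (3,1) (4,0) (4,1)] -> total=10
Click 4 (1,0) count=1: revealed 0 new [(none)] -> total=10

Answer: 10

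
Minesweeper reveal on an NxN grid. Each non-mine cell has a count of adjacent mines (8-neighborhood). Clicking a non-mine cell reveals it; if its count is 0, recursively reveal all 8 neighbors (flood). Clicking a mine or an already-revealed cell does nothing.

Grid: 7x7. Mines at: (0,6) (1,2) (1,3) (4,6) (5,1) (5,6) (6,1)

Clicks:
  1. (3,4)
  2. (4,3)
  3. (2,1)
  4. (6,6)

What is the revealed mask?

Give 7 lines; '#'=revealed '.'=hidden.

Answer: ##.....
##..###
#######
#######
######.
..####.
..#####

Derivation:
Click 1 (3,4) count=0: revealed 35 new [(0,0) (0,1) (1,0) (1,1) (1,4) (1,5) (1,6) (2,0) (2,1) (2,2) (2,3) (2,4) (2,5) (2,6) (3,0) (3,1) (3,2) (3,3) (3,4) (3,5) (3,6) (4,0) (4,1) (4,2) (4,3) (4,4) (4,5) (5,2) (5,3) (5,4) (5,5) (6,2) (6,3) (6,4) (6,5)] -> total=35
Click 2 (4,3) count=0: revealed 0 new [(none)] -> total=35
Click 3 (2,1) count=1: revealed 0 new [(none)] -> total=35
Click 4 (6,6) count=1: revealed 1 new [(6,6)] -> total=36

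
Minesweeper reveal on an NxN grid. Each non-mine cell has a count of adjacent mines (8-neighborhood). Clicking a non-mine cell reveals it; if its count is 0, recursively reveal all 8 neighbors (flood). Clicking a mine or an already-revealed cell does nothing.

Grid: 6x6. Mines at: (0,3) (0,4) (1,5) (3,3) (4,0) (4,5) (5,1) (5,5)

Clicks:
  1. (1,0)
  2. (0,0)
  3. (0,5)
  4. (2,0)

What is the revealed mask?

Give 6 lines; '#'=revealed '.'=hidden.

Answer: ###..#
###...
###...
###...
......
......

Derivation:
Click 1 (1,0) count=0: revealed 12 new [(0,0) (0,1) (0,2) (1,0) (1,1) (1,2) (2,0) (2,1) (2,2) (3,0) (3,1) (3,2)] -> total=12
Click 2 (0,0) count=0: revealed 0 new [(none)] -> total=12
Click 3 (0,5) count=2: revealed 1 new [(0,5)] -> total=13
Click 4 (2,0) count=0: revealed 0 new [(none)] -> total=13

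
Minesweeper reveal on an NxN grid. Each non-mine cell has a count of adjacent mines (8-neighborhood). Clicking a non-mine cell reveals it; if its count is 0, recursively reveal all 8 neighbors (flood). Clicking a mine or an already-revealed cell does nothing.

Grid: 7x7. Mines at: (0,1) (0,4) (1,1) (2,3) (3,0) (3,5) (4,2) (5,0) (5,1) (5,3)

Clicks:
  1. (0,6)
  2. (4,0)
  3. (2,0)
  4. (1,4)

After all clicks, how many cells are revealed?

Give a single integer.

Click 1 (0,6) count=0: revealed 6 new [(0,5) (0,6) (1,5) (1,6) (2,5) (2,6)] -> total=6
Click 2 (4,0) count=3: revealed 1 new [(4,0)] -> total=7
Click 3 (2,0) count=2: revealed 1 new [(2,0)] -> total=8
Click 4 (1,4) count=2: revealed 1 new [(1,4)] -> total=9

Answer: 9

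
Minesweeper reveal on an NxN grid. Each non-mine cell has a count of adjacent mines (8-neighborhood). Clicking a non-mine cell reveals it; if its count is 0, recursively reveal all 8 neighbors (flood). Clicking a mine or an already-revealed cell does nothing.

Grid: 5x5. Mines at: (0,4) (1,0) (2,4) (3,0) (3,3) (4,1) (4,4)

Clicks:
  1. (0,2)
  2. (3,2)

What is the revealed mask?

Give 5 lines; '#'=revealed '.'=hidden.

Answer: .###.
.###.
.###.
..#..
.....

Derivation:
Click 1 (0,2) count=0: revealed 9 new [(0,1) (0,2) (0,3) (1,1) (1,2) (1,3) (2,1) (2,2) (2,3)] -> total=9
Click 2 (3,2) count=2: revealed 1 new [(3,2)] -> total=10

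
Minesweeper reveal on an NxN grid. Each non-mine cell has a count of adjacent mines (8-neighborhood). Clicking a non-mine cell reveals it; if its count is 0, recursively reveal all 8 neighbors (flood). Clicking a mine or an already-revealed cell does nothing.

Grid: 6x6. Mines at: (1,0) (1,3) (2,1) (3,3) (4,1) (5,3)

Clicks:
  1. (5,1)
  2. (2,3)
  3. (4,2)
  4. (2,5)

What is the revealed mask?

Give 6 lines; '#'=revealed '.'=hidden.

Answer: ....##
....##
...###
....##
..#.##
.#..##

Derivation:
Click 1 (5,1) count=1: revealed 1 new [(5,1)] -> total=1
Click 2 (2,3) count=2: revealed 1 new [(2,3)] -> total=2
Click 3 (4,2) count=3: revealed 1 new [(4,2)] -> total=3
Click 4 (2,5) count=0: revealed 12 new [(0,4) (0,5) (1,4) (1,5) (2,4) (2,5) (3,4) (3,5) (4,4) (4,5) (5,4) (5,5)] -> total=15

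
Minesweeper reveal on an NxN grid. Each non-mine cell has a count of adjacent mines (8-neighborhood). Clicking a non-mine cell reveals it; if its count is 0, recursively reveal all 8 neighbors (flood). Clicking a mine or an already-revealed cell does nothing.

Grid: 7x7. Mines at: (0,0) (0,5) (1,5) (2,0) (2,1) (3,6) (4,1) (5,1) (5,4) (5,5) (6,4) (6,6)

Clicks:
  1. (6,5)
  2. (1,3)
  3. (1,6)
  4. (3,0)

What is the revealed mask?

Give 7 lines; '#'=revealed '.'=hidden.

Answer: .####..
.####.#
..####.
#.####.
..####.
.......
.....#.

Derivation:
Click 1 (6,5) count=4: revealed 1 new [(6,5)] -> total=1
Click 2 (1,3) count=0: revealed 20 new [(0,1) (0,2) (0,3) (0,4) (1,1) (1,2) (1,3) (1,4) (2,2) (2,3) (2,4) (2,5) (3,2) (3,3) (3,4) (3,5) (4,2) (4,3) (4,4) (4,5)] -> total=21
Click 3 (1,6) count=2: revealed 1 new [(1,6)] -> total=22
Click 4 (3,0) count=3: revealed 1 new [(3,0)] -> total=23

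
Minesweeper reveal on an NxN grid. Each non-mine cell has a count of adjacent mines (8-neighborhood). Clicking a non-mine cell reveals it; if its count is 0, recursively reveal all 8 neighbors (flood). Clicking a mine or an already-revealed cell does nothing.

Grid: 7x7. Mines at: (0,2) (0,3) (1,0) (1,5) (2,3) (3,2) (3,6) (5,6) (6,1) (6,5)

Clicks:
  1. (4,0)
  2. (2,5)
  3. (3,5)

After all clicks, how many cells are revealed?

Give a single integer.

Answer: 10

Derivation:
Click 1 (4,0) count=0: revealed 8 new [(2,0) (2,1) (3,0) (3,1) (4,0) (4,1) (5,0) (5,1)] -> total=8
Click 2 (2,5) count=2: revealed 1 new [(2,5)] -> total=9
Click 3 (3,5) count=1: revealed 1 new [(3,5)] -> total=10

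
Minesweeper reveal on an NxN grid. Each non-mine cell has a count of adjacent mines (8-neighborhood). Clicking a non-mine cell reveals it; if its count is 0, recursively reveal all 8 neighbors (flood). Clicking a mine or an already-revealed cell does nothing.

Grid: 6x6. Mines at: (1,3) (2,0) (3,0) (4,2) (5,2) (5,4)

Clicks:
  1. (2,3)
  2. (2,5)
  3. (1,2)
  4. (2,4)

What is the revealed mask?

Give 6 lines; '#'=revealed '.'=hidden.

Answer: ....##
..#.##
...###
...###
...###
......

Derivation:
Click 1 (2,3) count=1: revealed 1 new [(2,3)] -> total=1
Click 2 (2,5) count=0: revealed 12 new [(0,4) (0,5) (1,4) (1,5) (2,4) (2,5) (3,3) (3,4) (3,5) (4,3) (4,4) (4,5)] -> total=13
Click 3 (1,2) count=1: revealed 1 new [(1,2)] -> total=14
Click 4 (2,4) count=1: revealed 0 new [(none)] -> total=14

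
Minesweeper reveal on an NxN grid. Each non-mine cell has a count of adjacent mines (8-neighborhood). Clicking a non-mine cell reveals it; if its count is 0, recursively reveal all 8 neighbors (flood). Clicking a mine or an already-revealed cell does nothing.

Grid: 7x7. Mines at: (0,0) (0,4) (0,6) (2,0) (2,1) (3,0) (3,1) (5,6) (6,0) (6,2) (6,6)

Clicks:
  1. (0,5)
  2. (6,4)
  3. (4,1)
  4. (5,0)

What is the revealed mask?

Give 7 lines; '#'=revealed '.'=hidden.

Answer: .....#.
..#####
..#####
..#####
.######
#.####.
...###.

Derivation:
Click 1 (0,5) count=2: revealed 1 new [(0,5)] -> total=1
Click 2 (6,4) count=0: revealed 27 new [(1,2) (1,3) (1,4) (1,5) (1,6) (2,2) (2,3) (2,4) (2,5) (2,6) (3,2) (3,3) (3,4) (3,5) (3,6) (4,2) (4,3) (4,4) (4,5) (4,6) (5,2) (5,3) (5,4) (5,5) (6,3) (6,4) (6,5)] -> total=28
Click 3 (4,1) count=2: revealed 1 new [(4,1)] -> total=29
Click 4 (5,0) count=1: revealed 1 new [(5,0)] -> total=30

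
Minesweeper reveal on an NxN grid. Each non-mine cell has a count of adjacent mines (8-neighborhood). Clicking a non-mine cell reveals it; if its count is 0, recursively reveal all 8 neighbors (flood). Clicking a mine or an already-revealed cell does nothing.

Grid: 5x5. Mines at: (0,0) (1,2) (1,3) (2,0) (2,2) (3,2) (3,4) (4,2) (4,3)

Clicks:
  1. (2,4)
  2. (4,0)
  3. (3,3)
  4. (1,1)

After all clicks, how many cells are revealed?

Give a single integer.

Click 1 (2,4) count=2: revealed 1 new [(2,4)] -> total=1
Click 2 (4,0) count=0: revealed 4 new [(3,0) (3,1) (4,0) (4,1)] -> total=5
Click 3 (3,3) count=5: revealed 1 new [(3,3)] -> total=6
Click 4 (1,1) count=4: revealed 1 new [(1,1)] -> total=7

Answer: 7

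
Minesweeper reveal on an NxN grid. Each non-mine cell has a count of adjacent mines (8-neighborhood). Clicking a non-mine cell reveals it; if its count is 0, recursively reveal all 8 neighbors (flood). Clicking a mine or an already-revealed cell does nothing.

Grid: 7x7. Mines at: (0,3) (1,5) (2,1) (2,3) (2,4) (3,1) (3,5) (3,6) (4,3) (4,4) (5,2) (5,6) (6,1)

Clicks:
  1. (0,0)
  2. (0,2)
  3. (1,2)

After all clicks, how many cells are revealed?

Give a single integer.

Answer: 6

Derivation:
Click 1 (0,0) count=0: revealed 6 new [(0,0) (0,1) (0,2) (1,0) (1,1) (1,2)] -> total=6
Click 2 (0,2) count=1: revealed 0 new [(none)] -> total=6
Click 3 (1,2) count=3: revealed 0 new [(none)] -> total=6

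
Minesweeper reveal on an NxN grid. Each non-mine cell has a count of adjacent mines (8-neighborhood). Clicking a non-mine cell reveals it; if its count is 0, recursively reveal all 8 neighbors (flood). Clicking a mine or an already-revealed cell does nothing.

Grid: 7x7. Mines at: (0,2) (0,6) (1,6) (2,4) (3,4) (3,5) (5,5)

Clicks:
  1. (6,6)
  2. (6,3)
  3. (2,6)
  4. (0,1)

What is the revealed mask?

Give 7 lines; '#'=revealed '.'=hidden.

Click 1 (6,6) count=1: revealed 1 new [(6,6)] -> total=1
Click 2 (6,3) count=0: revealed 29 new [(0,0) (0,1) (1,0) (1,1) (1,2) (1,3) (2,0) (2,1) (2,2) (2,3) (3,0) (3,1) (3,2) (3,3) (4,0) (4,1) (4,2) (4,3) (4,4) (5,0) (5,1) (5,2) (5,3) (5,4) (6,0) (6,1) (6,2) (6,3) (6,4)] -> total=30
Click 3 (2,6) count=2: revealed 1 new [(2,6)] -> total=31
Click 4 (0,1) count=1: revealed 0 new [(none)] -> total=31

Answer: ##.....
####...
####..#
####...
#####..
#####..
#####.#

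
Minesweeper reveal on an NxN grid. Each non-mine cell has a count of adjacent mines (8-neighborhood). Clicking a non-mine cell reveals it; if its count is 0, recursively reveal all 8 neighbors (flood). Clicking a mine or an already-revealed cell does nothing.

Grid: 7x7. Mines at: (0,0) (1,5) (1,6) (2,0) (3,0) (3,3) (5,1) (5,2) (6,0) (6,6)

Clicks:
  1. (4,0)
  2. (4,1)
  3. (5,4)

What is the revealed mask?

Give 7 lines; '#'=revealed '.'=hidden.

Answer: .......
.......
....###
....###
##.####
...####
...###.

Derivation:
Click 1 (4,0) count=2: revealed 1 new [(4,0)] -> total=1
Click 2 (4,1) count=3: revealed 1 new [(4,1)] -> total=2
Click 3 (5,4) count=0: revealed 17 new [(2,4) (2,5) (2,6) (3,4) (3,5) (3,6) (4,3) (4,4) (4,5) (4,6) (5,3) (5,4) (5,5) (5,6) (6,3) (6,4) (6,5)] -> total=19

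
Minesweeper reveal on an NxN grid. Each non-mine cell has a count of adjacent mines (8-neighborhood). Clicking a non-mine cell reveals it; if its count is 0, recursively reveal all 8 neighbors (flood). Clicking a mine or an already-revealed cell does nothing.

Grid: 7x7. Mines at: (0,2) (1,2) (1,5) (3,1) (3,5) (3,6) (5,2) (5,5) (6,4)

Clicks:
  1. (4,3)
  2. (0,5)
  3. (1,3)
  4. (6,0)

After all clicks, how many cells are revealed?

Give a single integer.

Click 1 (4,3) count=1: revealed 1 new [(4,3)] -> total=1
Click 2 (0,5) count=1: revealed 1 new [(0,5)] -> total=2
Click 3 (1,3) count=2: revealed 1 new [(1,3)] -> total=3
Click 4 (6,0) count=0: revealed 6 new [(4,0) (4,1) (5,0) (5,1) (6,0) (6,1)] -> total=9

Answer: 9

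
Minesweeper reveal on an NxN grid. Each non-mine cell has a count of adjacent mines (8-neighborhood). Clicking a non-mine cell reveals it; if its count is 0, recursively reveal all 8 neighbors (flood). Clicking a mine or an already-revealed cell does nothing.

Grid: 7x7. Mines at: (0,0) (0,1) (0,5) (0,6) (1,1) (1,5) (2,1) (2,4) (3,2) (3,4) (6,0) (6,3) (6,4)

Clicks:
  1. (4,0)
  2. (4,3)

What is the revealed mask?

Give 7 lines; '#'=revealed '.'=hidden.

Click 1 (4,0) count=0: revealed 6 new [(3,0) (3,1) (4,0) (4,1) (5,0) (5,1)] -> total=6
Click 2 (4,3) count=2: revealed 1 new [(4,3)] -> total=7

Answer: .......
.......
.......
##.....
##.#...
##.....
.......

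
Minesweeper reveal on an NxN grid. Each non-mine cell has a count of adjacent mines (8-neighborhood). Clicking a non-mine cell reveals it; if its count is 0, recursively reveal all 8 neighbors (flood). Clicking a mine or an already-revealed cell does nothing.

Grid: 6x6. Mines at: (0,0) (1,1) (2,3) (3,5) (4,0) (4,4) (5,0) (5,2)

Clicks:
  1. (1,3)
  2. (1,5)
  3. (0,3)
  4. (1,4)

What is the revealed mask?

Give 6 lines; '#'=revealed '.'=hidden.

Answer: ..####
..####
....##
......
......
......

Derivation:
Click 1 (1,3) count=1: revealed 1 new [(1,3)] -> total=1
Click 2 (1,5) count=0: revealed 9 new [(0,2) (0,3) (0,4) (0,5) (1,2) (1,4) (1,5) (2,4) (2,5)] -> total=10
Click 3 (0,3) count=0: revealed 0 new [(none)] -> total=10
Click 4 (1,4) count=1: revealed 0 new [(none)] -> total=10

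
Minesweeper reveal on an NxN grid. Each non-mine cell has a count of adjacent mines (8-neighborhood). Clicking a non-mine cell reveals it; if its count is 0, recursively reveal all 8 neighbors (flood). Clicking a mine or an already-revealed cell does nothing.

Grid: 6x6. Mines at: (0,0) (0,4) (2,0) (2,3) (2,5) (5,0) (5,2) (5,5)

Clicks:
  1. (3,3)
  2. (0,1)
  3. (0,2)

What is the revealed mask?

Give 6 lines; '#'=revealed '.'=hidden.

Answer: .###..
.###..
......
...#..
......
......

Derivation:
Click 1 (3,3) count=1: revealed 1 new [(3,3)] -> total=1
Click 2 (0,1) count=1: revealed 1 new [(0,1)] -> total=2
Click 3 (0,2) count=0: revealed 5 new [(0,2) (0,3) (1,1) (1,2) (1,3)] -> total=7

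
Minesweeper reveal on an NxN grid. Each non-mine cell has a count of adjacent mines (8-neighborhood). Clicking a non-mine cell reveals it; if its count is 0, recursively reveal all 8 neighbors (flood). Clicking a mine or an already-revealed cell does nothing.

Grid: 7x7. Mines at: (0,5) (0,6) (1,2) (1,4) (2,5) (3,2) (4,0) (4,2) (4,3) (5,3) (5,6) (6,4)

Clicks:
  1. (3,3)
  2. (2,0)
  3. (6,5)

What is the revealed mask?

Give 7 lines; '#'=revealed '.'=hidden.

Click 1 (3,3) count=3: revealed 1 new [(3,3)] -> total=1
Click 2 (2,0) count=0: revealed 8 new [(0,0) (0,1) (1,0) (1,1) (2,0) (2,1) (3,0) (3,1)] -> total=9
Click 3 (6,5) count=2: revealed 1 new [(6,5)] -> total=10

Answer: ##.....
##.....
##.....
##.#...
.......
.......
.....#.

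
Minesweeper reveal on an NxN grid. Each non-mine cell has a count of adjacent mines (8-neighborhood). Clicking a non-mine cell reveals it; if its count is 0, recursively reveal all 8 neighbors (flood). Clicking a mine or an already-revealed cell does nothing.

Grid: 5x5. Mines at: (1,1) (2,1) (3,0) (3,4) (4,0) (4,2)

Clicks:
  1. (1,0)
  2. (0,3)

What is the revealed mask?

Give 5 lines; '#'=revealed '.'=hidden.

Click 1 (1,0) count=2: revealed 1 new [(1,0)] -> total=1
Click 2 (0,3) count=0: revealed 9 new [(0,2) (0,3) (0,4) (1,2) (1,3) (1,4) (2,2) (2,3) (2,4)] -> total=10

Answer: ..###
#.###
..###
.....
.....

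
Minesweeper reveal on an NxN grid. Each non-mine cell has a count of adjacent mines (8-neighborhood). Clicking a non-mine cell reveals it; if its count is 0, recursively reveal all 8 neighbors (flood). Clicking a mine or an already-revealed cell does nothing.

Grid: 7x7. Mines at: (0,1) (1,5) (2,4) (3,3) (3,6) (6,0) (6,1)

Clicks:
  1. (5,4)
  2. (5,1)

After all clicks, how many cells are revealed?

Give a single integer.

Answer: 16

Derivation:
Click 1 (5,4) count=0: revealed 15 new [(4,2) (4,3) (4,4) (4,5) (4,6) (5,2) (5,3) (5,4) (5,5) (5,6) (6,2) (6,3) (6,4) (6,5) (6,6)] -> total=15
Click 2 (5,1) count=2: revealed 1 new [(5,1)] -> total=16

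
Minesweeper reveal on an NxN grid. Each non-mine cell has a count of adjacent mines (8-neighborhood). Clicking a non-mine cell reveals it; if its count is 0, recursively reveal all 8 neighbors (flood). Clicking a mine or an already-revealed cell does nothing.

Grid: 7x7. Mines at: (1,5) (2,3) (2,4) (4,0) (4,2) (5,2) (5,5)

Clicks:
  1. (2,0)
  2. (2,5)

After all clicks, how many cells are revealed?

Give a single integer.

Answer: 17

Derivation:
Click 1 (2,0) count=0: revealed 16 new [(0,0) (0,1) (0,2) (0,3) (0,4) (1,0) (1,1) (1,2) (1,3) (1,4) (2,0) (2,1) (2,2) (3,0) (3,1) (3,2)] -> total=16
Click 2 (2,5) count=2: revealed 1 new [(2,5)] -> total=17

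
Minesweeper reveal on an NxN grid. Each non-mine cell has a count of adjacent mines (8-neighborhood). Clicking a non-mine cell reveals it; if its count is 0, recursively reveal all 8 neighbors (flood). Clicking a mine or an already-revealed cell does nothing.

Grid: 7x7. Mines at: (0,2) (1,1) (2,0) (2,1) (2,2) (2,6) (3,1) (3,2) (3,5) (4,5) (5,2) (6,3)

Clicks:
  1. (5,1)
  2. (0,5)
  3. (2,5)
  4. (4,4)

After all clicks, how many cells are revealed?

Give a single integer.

Click 1 (5,1) count=1: revealed 1 new [(5,1)] -> total=1
Click 2 (0,5) count=0: revealed 11 new [(0,3) (0,4) (0,5) (0,6) (1,3) (1,4) (1,5) (1,6) (2,3) (2,4) (2,5)] -> total=12
Click 3 (2,5) count=2: revealed 0 new [(none)] -> total=12
Click 4 (4,4) count=2: revealed 1 new [(4,4)] -> total=13

Answer: 13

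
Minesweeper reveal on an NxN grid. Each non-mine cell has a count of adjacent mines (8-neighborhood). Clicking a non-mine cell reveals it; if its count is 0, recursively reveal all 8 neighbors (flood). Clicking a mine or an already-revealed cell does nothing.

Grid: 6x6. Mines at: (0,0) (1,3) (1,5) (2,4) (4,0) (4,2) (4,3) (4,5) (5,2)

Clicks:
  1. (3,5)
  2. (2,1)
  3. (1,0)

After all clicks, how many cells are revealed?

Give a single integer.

Click 1 (3,5) count=2: revealed 1 new [(3,5)] -> total=1
Click 2 (2,1) count=0: revealed 9 new [(1,0) (1,1) (1,2) (2,0) (2,1) (2,2) (3,0) (3,1) (3,2)] -> total=10
Click 3 (1,0) count=1: revealed 0 new [(none)] -> total=10

Answer: 10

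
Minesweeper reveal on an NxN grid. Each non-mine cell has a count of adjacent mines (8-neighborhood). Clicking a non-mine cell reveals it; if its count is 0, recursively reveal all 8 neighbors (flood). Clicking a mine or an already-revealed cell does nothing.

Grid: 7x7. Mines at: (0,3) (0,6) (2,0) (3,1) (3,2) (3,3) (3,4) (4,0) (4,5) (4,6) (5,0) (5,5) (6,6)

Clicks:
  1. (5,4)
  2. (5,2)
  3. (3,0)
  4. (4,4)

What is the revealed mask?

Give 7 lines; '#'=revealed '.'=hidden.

Click 1 (5,4) count=2: revealed 1 new [(5,4)] -> total=1
Click 2 (5,2) count=0: revealed 11 new [(4,1) (4,2) (4,3) (4,4) (5,1) (5,2) (5,3) (6,1) (6,2) (6,3) (6,4)] -> total=12
Click 3 (3,0) count=3: revealed 1 new [(3,0)] -> total=13
Click 4 (4,4) count=4: revealed 0 new [(none)] -> total=13

Answer: .......
.......
.......
#......
.####..
.####..
.####..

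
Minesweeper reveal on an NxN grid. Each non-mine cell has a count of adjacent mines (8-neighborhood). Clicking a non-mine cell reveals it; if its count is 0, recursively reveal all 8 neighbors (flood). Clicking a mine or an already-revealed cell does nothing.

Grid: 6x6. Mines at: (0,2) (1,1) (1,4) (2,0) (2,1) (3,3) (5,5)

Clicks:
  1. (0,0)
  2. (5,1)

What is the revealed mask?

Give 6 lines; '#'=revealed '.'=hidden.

Answer: #.....
......
......
###...
#####.
#####.

Derivation:
Click 1 (0,0) count=1: revealed 1 new [(0,0)] -> total=1
Click 2 (5,1) count=0: revealed 13 new [(3,0) (3,1) (3,2) (4,0) (4,1) (4,2) (4,3) (4,4) (5,0) (5,1) (5,2) (5,3) (5,4)] -> total=14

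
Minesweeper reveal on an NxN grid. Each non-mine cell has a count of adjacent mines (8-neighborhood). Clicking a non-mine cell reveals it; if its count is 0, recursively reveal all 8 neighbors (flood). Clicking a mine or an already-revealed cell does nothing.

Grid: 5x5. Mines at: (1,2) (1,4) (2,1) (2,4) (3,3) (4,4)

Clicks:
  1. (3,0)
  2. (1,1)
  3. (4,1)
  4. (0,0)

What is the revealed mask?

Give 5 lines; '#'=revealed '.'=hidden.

Answer: ##...
##...
.....
###..
###..

Derivation:
Click 1 (3,0) count=1: revealed 1 new [(3,0)] -> total=1
Click 2 (1,1) count=2: revealed 1 new [(1,1)] -> total=2
Click 3 (4,1) count=0: revealed 5 new [(3,1) (3,2) (4,0) (4,1) (4,2)] -> total=7
Click 4 (0,0) count=0: revealed 3 new [(0,0) (0,1) (1,0)] -> total=10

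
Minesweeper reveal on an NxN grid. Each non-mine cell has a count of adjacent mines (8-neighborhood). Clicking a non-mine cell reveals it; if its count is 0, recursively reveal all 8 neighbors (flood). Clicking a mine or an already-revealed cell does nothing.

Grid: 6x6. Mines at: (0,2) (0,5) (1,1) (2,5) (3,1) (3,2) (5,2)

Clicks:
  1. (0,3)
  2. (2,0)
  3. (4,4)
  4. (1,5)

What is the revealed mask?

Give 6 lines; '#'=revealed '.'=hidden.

Answer: ...#..
.....#
#.....
...###
...###
...###

Derivation:
Click 1 (0,3) count=1: revealed 1 new [(0,3)] -> total=1
Click 2 (2,0) count=2: revealed 1 new [(2,0)] -> total=2
Click 3 (4,4) count=0: revealed 9 new [(3,3) (3,4) (3,5) (4,3) (4,4) (4,5) (5,3) (5,4) (5,5)] -> total=11
Click 4 (1,5) count=2: revealed 1 new [(1,5)] -> total=12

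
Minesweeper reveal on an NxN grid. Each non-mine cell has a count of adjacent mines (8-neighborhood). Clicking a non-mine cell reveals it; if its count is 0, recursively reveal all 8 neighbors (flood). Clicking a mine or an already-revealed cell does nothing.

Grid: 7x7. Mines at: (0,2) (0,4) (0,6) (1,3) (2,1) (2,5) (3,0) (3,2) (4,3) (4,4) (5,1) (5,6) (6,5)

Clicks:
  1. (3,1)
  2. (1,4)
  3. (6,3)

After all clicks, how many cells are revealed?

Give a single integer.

Click 1 (3,1) count=3: revealed 1 new [(3,1)] -> total=1
Click 2 (1,4) count=3: revealed 1 new [(1,4)] -> total=2
Click 3 (6,3) count=0: revealed 6 new [(5,2) (5,3) (5,4) (6,2) (6,3) (6,4)] -> total=8

Answer: 8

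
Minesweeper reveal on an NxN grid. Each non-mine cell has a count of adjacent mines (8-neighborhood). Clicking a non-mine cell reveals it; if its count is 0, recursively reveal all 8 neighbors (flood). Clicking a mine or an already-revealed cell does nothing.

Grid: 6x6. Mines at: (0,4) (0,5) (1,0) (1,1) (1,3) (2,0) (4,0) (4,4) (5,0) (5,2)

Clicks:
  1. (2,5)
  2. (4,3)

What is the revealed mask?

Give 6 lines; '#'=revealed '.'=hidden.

Click 1 (2,5) count=0: revealed 6 new [(1,4) (1,5) (2,4) (2,5) (3,4) (3,5)] -> total=6
Click 2 (4,3) count=2: revealed 1 new [(4,3)] -> total=7

Answer: ......
....##
....##
....##
...#..
......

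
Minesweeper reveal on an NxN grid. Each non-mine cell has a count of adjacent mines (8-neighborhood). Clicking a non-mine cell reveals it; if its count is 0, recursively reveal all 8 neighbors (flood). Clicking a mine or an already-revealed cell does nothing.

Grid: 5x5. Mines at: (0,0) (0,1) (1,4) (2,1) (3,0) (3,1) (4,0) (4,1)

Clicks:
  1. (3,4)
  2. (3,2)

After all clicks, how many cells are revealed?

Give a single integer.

Answer: 9

Derivation:
Click 1 (3,4) count=0: revealed 9 new [(2,2) (2,3) (2,4) (3,2) (3,3) (3,4) (4,2) (4,3) (4,4)] -> total=9
Click 2 (3,2) count=3: revealed 0 new [(none)] -> total=9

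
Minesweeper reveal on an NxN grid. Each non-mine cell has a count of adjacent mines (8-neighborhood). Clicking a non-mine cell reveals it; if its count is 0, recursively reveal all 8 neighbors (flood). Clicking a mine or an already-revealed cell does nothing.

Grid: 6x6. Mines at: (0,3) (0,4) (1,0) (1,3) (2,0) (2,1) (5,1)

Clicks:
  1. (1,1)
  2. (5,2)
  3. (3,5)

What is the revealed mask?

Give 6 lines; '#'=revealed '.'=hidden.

Answer: ......
.#..##
..####
..####
..####
..####

Derivation:
Click 1 (1,1) count=3: revealed 1 new [(1,1)] -> total=1
Click 2 (5,2) count=1: revealed 1 new [(5,2)] -> total=2
Click 3 (3,5) count=0: revealed 17 new [(1,4) (1,5) (2,2) (2,3) (2,4) (2,5) (3,2) (3,3) (3,4) (3,5) (4,2) (4,3) (4,4) (4,5) (5,3) (5,4) (5,5)] -> total=19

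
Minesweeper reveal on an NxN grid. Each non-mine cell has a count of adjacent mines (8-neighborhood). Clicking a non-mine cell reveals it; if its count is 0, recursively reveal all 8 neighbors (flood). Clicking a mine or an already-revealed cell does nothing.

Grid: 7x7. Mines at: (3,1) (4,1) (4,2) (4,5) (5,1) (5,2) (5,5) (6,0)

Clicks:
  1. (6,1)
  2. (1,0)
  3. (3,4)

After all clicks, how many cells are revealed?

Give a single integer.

Click 1 (6,1) count=3: revealed 1 new [(6,1)] -> total=1
Click 2 (1,0) count=0: revealed 26 new [(0,0) (0,1) (0,2) (0,3) (0,4) (0,5) (0,6) (1,0) (1,1) (1,2) (1,3) (1,4) (1,5) (1,6) (2,0) (2,1) (2,2) (2,3) (2,4) (2,5) (2,6) (3,2) (3,3) (3,4) (3,5) (3,6)] -> total=27
Click 3 (3,4) count=1: revealed 0 new [(none)] -> total=27

Answer: 27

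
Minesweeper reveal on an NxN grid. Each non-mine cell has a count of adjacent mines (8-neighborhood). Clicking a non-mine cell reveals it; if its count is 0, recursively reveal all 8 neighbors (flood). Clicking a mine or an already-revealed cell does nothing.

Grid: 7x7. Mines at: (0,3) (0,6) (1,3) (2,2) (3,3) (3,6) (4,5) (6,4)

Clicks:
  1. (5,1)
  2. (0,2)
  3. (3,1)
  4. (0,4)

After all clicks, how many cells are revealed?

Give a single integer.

Click 1 (5,1) count=0: revealed 23 new [(0,0) (0,1) (0,2) (1,0) (1,1) (1,2) (2,0) (2,1) (3,0) (3,1) (3,2) (4,0) (4,1) (4,2) (4,3) (5,0) (5,1) (5,2) (5,3) (6,0) (6,1) (6,2) (6,3)] -> total=23
Click 2 (0,2) count=2: revealed 0 new [(none)] -> total=23
Click 3 (3,1) count=1: revealed 0 new [(none)] -> total=23
Click 4 (0,4) count=2: revealed 1 new [(0,4)] -> total=24

Answer: 24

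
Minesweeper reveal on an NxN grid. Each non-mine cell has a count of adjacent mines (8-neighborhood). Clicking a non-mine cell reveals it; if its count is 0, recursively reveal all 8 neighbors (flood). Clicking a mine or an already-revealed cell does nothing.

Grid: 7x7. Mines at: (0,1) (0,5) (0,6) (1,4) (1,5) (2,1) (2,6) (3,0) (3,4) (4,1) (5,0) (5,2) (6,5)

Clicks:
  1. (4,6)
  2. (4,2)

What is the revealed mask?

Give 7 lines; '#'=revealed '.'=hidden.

Click 1 (4,6) count=0: revealed 6 new [(3,5) (3,6) (4,5) (4,6) (5,5) (5,6)] -> total=6
Click 2 (4,2) count=2: revealed 1 new [(4,2)] -> total=7

Answer: .......
.......
.......
.....##
..#..##
.....##
.......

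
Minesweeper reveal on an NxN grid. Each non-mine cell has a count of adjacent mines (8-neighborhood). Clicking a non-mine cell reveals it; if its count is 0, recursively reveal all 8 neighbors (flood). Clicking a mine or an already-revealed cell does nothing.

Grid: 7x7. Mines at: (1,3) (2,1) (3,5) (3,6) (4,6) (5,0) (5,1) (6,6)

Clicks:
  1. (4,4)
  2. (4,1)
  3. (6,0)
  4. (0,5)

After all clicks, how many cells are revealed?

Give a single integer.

Answer: 12

Derivation:
Click 1 (4,4) count=1: revealed 1 new [(4,4)] -> total=1
Click 2 (4,1) count=2: revealed 1 new [(4,1)] -> total=2
Click 3 (6,0) count=2: revealed 1 new [(6,0)] -> total=3
Click 4 (0,5) count=0: revealed 9 new [(0,4) (0,5) (0,6) (1,4) (1,5) (1,6) (2,4) (2,5) (2,6)] -> total=12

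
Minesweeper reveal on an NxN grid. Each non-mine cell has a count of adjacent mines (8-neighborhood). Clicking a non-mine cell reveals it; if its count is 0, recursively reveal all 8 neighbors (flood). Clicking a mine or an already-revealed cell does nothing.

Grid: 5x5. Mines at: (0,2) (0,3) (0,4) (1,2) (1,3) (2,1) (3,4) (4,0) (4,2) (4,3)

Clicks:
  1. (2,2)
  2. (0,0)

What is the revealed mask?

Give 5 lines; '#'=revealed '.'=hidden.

Click 1 (2,2) count=3: revealed 1 new [(2,2)] -> total=1
Click 2 (0,0) count=0: revealed 4 new [(0,0) (0,1) (1,0) (1,1)] -> total=5

Answer: ##...
##...
..#..
.....
.....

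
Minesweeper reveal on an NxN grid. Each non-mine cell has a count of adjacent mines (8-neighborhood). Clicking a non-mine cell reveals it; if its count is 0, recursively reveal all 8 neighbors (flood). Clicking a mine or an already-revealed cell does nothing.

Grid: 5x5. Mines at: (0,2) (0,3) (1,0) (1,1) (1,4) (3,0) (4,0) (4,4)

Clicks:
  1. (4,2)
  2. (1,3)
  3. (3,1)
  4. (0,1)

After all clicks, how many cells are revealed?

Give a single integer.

Click 1 (4,2) count=0: revealed 9 new [(2,1) (2,2) (2,3) (3,1) (3,2) (3,3) (4,1) (4,2) (4,3)] -> total=9
Click 2 (1,3) count=3: revealed 1 new [(1,3)] -> total=10
Click 3 (3,1) count=2: revealed 0 new [(none)] -> total=10
Click 4 (0,1) count=3: revealed 1 new [(0,1)] -> total=11

Answer: 11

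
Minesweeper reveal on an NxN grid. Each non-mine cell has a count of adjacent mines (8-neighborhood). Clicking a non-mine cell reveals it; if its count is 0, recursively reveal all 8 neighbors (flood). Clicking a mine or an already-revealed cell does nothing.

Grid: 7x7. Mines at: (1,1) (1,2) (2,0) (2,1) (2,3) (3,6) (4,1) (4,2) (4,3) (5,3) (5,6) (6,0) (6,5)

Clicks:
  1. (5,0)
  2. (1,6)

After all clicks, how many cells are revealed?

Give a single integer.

Click 1 (5,0) count=2: revealed 1 new [(5,0)] -> total=1
Click 2 (1,6) count=0: revealed 11 new [(0,3) (0,4) (0,5) (0,6) (1,3) (1,4) (1,5) (1,6) (2,4) (2,5) (2,6)] -> total=12

Answer: 12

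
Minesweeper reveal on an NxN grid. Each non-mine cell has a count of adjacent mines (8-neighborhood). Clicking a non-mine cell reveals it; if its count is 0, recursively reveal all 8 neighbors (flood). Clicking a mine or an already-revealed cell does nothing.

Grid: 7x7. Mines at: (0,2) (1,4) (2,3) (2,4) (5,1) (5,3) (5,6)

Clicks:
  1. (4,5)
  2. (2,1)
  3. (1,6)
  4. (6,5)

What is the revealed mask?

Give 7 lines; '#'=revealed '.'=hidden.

Click 1 (4,5) count=1: revealed 1 new [(4,5)] -> total=1
Click 2 (2,1) count=0: revealed 14 new [(0,0) (0,1) (1,0) (1,1) (1,2) (2,0) (2,1) (2,2) (3,0) (3,1) (3,2) (4,0) (4,1) (4,2)] -> total=15
Click 3 (1,6) count=0: revealed 9 new [(0,5) (0,6) (1,5) (1,6) (2,5) (2,6) (3,5) (3,6) (4,6)] -> total=24
Click 4 (6,5) count=1: revealed 1 new [(6,5)] -> total=25

Answer: ##...##
###..##
###..##
###..##
###..##
.......
.....#.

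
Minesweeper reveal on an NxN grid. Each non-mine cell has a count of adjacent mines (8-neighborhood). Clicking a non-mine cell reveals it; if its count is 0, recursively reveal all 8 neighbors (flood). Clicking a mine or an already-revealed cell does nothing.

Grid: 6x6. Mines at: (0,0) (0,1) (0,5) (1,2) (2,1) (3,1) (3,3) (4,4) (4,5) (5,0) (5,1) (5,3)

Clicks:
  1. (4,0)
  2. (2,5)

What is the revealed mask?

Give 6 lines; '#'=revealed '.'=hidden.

Answer: ......
....##
....##
....##
#.....
......

Derivation:
Click 1 (4,0) count=3: revealed 1 new [(4,0)] -> total=1
Click 2 (2,5) count=0: revealed 6 new [(1,4) (1,5) (2,4) (2,5) (3,4) (3,5)] -> total=7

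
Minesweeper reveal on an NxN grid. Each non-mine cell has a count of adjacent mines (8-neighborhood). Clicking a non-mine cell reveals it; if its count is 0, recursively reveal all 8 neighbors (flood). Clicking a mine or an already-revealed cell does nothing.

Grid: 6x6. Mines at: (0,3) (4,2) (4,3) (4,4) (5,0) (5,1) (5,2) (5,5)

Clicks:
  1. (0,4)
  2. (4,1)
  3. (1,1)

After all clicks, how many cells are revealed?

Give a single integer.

Answer: 25

Derivation:
Click 1 (0,4) count=1: revealed 1 new [(0,4)] -> total=1
Click 2 (4,1) count=4: revealed 1 new [(4,1)] -> total=2
Click 3 (1,1) count=0: revealed 23 new [(0,0) (0,1) (0,2) (0,5) (1,0) (1,1) (1,2) (1,3) (1,4) (1,5) (2,0) (2,1) (2,2) (2,3) (2,4) (2,5) (3,0) (3,1) (3,2) (3,3) (3,4) (3,5) (4,0)] -> total=25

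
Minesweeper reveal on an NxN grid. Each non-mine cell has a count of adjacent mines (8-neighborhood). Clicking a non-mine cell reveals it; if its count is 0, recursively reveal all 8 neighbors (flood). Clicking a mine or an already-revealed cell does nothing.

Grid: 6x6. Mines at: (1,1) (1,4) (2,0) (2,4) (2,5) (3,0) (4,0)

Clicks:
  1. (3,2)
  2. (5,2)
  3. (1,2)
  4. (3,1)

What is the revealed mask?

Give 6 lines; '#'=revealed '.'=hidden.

Click 1 (3,2) count=0: revealed 18 new [(2,1) (2,2) (2,3) (3,1) (3,2) (3,3) (3,4) (3,5) (4,1) (4,2) (4,3) (4,4) (4,5) (5,1) (5,2) (5,3) (5,4) (5,5)] -> total=18
Click 2 (5,2) count=0: revealed 0 new [(none)] -> total=18
Click 3 (1,2) count=1: revealed 1 new [(1,2)] -> total=19
Click 4 (3,1) count=3: revealed 0 new [(none)] -> total=19

Answer: ......
..#...
.###..
.#####
.#####
.#####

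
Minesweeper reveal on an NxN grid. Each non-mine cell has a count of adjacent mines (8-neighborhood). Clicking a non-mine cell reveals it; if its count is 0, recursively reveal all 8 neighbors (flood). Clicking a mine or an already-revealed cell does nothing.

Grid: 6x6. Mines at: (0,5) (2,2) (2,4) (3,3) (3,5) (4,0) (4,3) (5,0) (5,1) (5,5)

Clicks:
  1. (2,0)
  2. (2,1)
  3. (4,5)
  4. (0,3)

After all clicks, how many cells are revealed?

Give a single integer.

Answer: 15

Derivation:
Click 1 (2,0) count=0: revealed 14 new [(0,0) (0,1) (0,2) (0,3) (0,4) (1,0) (1,1) (1,2) (1,3) (1,4) (2,0) (2,1) (3,0) (3,1)] -> total=14
Click 2 (2,1) count=1: revealed 0 new [(none)] -> total=14
Click 3 (4,5) count=2: revealed 1 new [(4,5)] -> total=15
Click 4 (0,3) count=0: revealed 0 new [(none)] -> total=15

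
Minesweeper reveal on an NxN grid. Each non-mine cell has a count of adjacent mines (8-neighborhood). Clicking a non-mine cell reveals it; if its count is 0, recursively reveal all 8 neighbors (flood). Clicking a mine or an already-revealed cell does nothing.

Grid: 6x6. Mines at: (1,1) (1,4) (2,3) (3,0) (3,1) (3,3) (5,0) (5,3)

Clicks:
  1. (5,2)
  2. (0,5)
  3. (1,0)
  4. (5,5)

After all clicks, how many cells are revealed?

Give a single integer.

Answer: 11

Derivation:
Click 1 (5,2) count=1: revealed 1 new [(5,2)] -> total=1
Click 2 (0,5) count=1: revealed 1 new [(0,5)] -> total=2
Click 3 (1,0) count=1: revealed 1 new [(1,0)] -> total=3
Click 4 (5,5) count=0: revealed 8 new [(2,4) (2,5) (3,4) (3,5) (4,4) (4,5) (5,4) (5,5)] -> total=11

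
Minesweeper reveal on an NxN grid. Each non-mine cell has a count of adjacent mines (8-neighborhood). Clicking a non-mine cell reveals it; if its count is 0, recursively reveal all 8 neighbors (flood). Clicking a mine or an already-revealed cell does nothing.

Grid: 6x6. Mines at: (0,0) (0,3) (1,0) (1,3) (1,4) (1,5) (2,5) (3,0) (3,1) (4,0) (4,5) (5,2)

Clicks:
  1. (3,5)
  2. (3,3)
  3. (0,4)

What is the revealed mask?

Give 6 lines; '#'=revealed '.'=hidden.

Answer: ....#.
......
..###.
..####
..###.
......

Derivation:
Click 1 (3,5) count=2: revealed 1 new [(3,5)] -> total=1
Click 2 (3,3) count=0: revealed 9 new [(2,2) (2,3) (2,4) (3,2) (3,3) (3,4) (4,2) (4,3) (4,4)] -> total=10
Click 3 (0,4) count=4: revealed 1 new [(0,4)] -> total=11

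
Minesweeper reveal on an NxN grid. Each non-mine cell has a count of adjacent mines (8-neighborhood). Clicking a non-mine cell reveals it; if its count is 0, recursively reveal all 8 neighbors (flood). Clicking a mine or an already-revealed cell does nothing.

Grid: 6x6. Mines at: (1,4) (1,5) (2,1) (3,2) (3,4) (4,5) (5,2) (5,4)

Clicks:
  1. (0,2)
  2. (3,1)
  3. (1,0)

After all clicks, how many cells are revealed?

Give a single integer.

Answer: 9

Derivation:
Click 1 (0,2) count=0: revealed 8 new [(0,0) (0,1) (0,2) (0,3) (1,0) (1,1) (1,2) (1,3)] -> total=8
Click 2 (3,1) count=2: revealed 1 new [(3,1)] -> total=9
Click 3 (1,0) count=1: revealed 0 new [(none)] -> total=9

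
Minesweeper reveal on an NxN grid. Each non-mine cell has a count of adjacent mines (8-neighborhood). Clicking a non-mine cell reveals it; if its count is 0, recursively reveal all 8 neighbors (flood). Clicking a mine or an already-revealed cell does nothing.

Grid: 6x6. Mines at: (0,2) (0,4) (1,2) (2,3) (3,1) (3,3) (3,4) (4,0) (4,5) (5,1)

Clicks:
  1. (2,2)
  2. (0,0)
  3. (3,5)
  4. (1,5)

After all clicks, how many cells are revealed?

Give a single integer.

Answer: 9

Derivation:
Click 1 (2,2) count=4: revealed 1 new [(2,2)] -> total=1
Click 2 (0,0) count=0: revealed 6 new [(0,0) (0,1) (1,0) (1,1) (2,0) (2,1)] -> total=7
Click 3 (3,5) count=2: revealed 1 new [(3,5)] -> total=8
Click 4 (1,5) count=1: revealed 1 new [(1,5)] -> total=9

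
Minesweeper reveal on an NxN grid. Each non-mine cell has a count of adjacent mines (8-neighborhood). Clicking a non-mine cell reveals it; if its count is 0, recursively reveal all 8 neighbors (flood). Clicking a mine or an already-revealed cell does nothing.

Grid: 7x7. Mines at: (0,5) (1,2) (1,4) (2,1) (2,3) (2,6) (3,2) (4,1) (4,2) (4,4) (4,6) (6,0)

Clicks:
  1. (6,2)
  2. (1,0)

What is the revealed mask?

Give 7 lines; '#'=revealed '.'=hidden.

Answer: .......
#......
.......
.......
.......
.######
.######

Derivation:
Click 1 (6,2) count=0: revealed 12 new [(5,1) (5,2) (5,3) (5,4) (5,5) (5,6) (6,1) (6,2) (6,3) (6,4) (6,5) (6,6)] -> total=12
Click 2 (1,0) count=1: revealed 1 new [(1,0)] -> total=13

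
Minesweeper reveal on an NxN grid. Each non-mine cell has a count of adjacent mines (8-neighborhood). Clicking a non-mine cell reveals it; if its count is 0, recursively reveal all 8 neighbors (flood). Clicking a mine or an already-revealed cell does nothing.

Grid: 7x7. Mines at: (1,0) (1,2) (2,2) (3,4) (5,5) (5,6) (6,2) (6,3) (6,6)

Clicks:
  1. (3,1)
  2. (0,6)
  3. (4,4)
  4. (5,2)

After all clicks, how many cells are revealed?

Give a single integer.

Click 1 (3,1) count=1: revealed 1 new [(3,1)] -> total=1
Click 2 (0,6) count=0: revealed 16 new [(0,3) (0,4) (0,5) (0,6) (1,3) (1,4) (1,5) (1,6) (2,3) (2,4) (2,5) (2,6) (3,5) (3,6) (4,5) (4,6)] -> total=17
Click 3 (4,4) count=2: revealed 1 new [(4,4)] -> total=18
Click 4 (5,2) count=2: revealed 1 new [(5,2)] -> total=19

Answer: 19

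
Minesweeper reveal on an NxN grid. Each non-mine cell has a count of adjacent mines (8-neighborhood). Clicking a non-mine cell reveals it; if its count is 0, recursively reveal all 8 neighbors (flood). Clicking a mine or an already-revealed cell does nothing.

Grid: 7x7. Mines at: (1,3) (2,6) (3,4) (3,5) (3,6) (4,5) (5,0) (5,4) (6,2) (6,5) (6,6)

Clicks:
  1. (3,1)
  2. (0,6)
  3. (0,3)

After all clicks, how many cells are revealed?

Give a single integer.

Answer: 28

Derivation:
Click 1 (3,1) count=0: revealed 21 new [(0,0) (0,1) (0,2) (1,0) (1,1) (1,2) (2,0) (2,1) (2,2) (2,3) (3,0) (3,1) (3,2) (3,3) (4,0) (4,1) (4,2) (4,3) (5,1) (5,2) (5,3)] -> total=21
Click 2 (0,6) count=0: revealed 6 new [(0,4) (0,5) (0,6) (1,4) (1,5) (1,6)] -> total=27
Click 3 (0,3) count=1: revealed 1 new [(0,3)] -> total=28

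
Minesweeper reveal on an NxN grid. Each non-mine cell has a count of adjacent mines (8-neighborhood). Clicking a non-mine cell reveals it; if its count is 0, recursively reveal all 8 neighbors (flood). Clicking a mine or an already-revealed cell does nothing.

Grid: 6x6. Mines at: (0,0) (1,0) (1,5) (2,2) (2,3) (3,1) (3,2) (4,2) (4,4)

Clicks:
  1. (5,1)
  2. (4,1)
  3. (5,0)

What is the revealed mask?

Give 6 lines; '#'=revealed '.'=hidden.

Click 1 (5,1) count=1: revealed 1 new [(5,1)] -> total=1
Click 2 (4,1) count=3: revealed 1 new [(4,1)] -> total=2
Click 3 (5,0) count=0: revealed 2 new [(4,0) (5,0)] -> total=4

Answer: ......
......
......
......
##....
##....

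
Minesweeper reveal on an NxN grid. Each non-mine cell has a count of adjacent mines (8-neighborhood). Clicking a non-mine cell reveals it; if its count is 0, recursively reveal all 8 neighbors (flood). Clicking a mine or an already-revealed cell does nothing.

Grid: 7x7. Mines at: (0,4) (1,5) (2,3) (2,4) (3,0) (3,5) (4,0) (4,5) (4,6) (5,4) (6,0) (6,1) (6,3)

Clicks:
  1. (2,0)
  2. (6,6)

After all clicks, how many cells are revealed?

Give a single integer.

Click 1 (2,0) count=1: revealed 1 new [(2,0)] -> total=1
Click 2 (6,6) count=0: revealed 4 new [(5,5) (5,6) (6,5) (6,6)] -> total=5

Answer: 5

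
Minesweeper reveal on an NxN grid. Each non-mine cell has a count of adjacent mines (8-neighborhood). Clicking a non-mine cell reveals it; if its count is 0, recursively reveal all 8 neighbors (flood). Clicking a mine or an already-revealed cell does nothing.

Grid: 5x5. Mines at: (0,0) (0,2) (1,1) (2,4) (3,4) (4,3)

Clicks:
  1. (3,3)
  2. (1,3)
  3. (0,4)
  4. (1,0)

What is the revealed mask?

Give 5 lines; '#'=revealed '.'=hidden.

Answer: ...##
#..##
.....
...#.
.....

Derivation:
Click 1 (3,3) count=3: revealed 1 new [(3,3)] -> total=1
Click 2 (1,3) count=2: revealed 1 new [(1,3)] -> total=2
Click 3 (0,4) count=0: revealed 3 new [(0,3) (0,4) (1,4)] -> total=5
Click 4 (1,0) count=2: revealed 1 new [(1,0)] -> total=6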